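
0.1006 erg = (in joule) 1.006e-08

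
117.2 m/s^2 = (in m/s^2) 117.2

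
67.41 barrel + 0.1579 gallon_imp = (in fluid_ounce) 3.624e+05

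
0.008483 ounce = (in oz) 0.008483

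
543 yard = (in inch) 1.955e+04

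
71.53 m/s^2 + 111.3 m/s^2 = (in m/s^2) 182.8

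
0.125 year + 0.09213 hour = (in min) 6.571e+04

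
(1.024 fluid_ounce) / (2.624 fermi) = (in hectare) 1.154e+06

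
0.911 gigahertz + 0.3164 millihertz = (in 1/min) 5.466e+10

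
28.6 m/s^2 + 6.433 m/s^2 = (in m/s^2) 35.03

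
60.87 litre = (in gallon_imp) 13.39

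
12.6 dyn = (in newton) 0.000126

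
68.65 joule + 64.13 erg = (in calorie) 16.41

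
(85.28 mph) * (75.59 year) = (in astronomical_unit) 0.6075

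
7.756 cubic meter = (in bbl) 48.78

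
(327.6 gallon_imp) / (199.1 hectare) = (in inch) 2.945e-05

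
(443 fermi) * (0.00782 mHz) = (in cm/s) 3.464e-16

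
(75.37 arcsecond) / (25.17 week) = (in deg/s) 1.375e-09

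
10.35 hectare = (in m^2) 1.035e+05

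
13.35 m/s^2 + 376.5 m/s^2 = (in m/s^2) 389.9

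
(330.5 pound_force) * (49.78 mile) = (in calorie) 2.815e+07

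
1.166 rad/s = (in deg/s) 66.81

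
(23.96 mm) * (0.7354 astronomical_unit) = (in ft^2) 2.837e+10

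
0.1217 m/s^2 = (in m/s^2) 0.1217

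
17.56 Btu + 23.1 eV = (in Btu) 17.56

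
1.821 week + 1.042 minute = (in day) 12.75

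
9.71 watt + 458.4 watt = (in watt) 468.1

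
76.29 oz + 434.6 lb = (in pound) 439.4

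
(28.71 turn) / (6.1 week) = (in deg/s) 0.002802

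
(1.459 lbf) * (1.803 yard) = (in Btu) 0.01014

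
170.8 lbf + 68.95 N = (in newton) 828.7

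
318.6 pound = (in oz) 5098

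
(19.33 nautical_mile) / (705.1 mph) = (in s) 113.6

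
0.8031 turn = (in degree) 289.1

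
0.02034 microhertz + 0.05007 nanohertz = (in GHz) 2.039e-17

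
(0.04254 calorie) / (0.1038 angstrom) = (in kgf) 1.749e+09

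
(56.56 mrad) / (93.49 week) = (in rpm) 9.552e-09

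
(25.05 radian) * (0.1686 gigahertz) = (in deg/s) 2.42e+11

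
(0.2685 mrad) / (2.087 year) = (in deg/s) 2.337e-10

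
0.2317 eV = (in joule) 3.712e-20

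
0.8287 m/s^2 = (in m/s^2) 0.8287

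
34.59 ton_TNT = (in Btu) 1.372e+08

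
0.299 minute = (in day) 0.0002076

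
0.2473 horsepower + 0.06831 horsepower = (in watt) 235.4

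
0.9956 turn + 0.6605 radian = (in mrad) 6916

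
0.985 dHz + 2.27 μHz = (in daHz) 0.00985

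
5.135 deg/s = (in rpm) 0.8558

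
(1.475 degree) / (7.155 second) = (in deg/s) 0.2061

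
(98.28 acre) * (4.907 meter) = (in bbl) 1.228e+07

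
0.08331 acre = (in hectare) 0.03371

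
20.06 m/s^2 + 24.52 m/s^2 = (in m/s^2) 44.58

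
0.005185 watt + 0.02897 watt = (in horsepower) 4.58e-05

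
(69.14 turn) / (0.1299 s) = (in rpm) 3.194e+04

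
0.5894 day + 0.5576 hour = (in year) 0.001678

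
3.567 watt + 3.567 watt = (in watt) 7.134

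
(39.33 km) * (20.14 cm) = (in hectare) 0.7921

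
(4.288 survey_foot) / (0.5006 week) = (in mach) 1.268e-08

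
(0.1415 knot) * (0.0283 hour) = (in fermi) 7.416e+15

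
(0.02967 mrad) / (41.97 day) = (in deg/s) 4.688e-10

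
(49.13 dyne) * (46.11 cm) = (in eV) 1.414e+15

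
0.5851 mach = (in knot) 387.3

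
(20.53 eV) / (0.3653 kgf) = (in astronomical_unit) 6.138e-30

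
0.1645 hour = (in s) 592.2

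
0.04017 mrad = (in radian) 4.017e-05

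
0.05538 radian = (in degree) 3.173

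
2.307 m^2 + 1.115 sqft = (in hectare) 0.0002411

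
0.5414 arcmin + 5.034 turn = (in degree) 1812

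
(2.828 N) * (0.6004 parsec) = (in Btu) 4.966e+13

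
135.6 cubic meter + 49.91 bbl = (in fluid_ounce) 4.853e+06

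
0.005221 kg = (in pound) 0.01151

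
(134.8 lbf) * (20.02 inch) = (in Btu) 0.289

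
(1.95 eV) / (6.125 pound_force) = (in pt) 3.251e-17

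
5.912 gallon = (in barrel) 0.1408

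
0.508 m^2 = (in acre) 0.0001255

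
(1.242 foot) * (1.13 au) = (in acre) 1.581e+07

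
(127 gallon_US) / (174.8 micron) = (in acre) 0.6796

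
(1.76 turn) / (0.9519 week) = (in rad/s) 1.921e-05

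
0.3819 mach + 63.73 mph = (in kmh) 570.7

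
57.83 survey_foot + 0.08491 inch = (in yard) 19.28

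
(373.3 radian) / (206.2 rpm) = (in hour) 0.004802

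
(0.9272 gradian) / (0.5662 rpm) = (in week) 4.061e-07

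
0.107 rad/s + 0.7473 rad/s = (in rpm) 8.158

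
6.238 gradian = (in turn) 0.0156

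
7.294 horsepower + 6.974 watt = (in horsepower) 7.303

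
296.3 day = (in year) 0.8118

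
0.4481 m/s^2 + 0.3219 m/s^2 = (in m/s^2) 0.77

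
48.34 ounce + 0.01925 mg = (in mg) 1.37e+06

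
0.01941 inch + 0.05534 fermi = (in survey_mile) 3.063e-07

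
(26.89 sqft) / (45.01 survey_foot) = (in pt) 516.2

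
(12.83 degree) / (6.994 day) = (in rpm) 3.539e-06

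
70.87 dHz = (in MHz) 7.087e-06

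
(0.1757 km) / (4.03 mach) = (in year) 4.06e-09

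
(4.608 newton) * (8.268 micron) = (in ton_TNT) 9.106e-15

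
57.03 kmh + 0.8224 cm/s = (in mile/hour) 35.46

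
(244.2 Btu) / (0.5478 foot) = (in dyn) 1.543e+11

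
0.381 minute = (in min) 0.381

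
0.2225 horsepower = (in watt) 165.9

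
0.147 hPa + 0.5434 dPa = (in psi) 0.00214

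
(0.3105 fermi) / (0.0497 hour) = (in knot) 3.373e-18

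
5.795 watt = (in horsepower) 0.007771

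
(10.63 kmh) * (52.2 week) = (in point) 2.642e+11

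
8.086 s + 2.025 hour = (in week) 0.01207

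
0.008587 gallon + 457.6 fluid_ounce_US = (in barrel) 0.08532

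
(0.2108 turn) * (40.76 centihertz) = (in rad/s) 0.5399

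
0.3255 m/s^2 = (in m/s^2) 0.3255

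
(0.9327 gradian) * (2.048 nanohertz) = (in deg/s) 1.719e-09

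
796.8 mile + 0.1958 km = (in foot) 4.208e+06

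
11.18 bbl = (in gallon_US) 469.6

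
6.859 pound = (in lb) 6.859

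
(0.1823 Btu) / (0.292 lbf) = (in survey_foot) 485.8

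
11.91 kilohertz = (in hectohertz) 119.1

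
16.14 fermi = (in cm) 1.614e-12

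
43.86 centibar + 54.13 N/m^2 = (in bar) 0.4391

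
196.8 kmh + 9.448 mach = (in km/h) 1.178e+04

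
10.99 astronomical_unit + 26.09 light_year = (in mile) 1.534e+14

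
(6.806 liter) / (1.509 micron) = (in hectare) 0.451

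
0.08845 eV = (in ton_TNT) 3.387e-30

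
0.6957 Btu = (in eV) 4.581e+21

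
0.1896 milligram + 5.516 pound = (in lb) 5.516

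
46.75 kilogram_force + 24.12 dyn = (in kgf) 46.75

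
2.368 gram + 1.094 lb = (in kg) 0.4986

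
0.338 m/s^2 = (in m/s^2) 0.338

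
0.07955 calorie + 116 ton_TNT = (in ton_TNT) 116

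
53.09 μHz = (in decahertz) 5.309e-06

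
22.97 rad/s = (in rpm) 219.3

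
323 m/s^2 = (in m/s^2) 323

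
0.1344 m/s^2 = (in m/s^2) 0.1344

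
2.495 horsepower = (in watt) 1861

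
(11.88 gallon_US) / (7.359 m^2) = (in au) 4.085e-14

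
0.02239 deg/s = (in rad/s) 0.0003908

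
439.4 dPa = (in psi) 0.006373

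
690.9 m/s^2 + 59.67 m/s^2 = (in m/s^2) 750.6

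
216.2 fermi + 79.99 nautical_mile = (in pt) 4.199e+08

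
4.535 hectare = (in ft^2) 4.881e+05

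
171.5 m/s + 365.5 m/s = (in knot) 1044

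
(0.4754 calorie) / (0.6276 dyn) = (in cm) 3.169e+07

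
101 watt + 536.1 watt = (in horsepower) 0.8544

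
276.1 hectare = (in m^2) 2.761e+06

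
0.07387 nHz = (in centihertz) 7.387e-09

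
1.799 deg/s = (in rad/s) 0.0314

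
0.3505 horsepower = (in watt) 261.4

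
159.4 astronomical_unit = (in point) 6.759e+16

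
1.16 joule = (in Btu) 0.001099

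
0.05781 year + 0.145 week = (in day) 22.12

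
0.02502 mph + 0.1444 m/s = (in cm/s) 15.56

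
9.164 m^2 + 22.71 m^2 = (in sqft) 343.1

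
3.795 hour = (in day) 0.1581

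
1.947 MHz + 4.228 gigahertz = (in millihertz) 4.23e+12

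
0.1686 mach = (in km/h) 206.7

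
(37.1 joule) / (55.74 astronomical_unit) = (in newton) 4.449e-12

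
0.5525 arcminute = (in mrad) 0.1607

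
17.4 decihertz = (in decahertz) 0.174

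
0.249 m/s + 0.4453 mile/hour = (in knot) 0.871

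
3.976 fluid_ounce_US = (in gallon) 0.03106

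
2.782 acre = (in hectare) 1.126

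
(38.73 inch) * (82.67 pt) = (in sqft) 0.3088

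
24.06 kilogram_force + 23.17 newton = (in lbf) 58.25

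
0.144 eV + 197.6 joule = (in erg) 1.976e+09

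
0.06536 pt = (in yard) 2.522e-05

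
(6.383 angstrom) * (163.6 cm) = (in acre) 2.58e-13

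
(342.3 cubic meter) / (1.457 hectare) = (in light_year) 2.483e-18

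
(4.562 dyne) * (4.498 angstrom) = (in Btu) 1.945e-17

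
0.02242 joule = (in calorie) 0.005359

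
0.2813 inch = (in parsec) 2.316e-19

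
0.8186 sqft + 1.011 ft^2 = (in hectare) 1.7e-05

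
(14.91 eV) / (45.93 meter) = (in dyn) 5.201e-15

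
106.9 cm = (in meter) 1.069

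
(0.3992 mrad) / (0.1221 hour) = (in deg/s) 5.203e-05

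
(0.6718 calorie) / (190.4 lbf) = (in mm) 3.319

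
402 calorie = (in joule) 1682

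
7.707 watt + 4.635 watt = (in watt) 12.34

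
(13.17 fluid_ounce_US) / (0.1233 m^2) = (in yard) 0.003455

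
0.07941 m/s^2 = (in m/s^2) 0.07941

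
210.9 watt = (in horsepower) 0.2828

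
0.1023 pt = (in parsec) 1.17e-21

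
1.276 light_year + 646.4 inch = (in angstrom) 1.207e+26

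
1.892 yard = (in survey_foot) 5.676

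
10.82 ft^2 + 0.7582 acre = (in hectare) 0.3069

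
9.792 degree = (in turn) 0.0272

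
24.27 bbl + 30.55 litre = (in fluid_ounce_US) 1.315e+05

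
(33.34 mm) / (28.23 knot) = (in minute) 3.826e-05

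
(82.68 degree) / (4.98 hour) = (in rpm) 0.0007686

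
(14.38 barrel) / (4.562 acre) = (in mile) 7.695e-08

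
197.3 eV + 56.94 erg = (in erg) 56.94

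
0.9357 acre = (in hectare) 0.3787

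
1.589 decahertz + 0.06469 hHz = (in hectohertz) 0.2236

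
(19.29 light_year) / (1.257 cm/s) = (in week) 2.401e+13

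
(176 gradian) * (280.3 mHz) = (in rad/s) 0.7749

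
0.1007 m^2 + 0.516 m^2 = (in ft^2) 6.638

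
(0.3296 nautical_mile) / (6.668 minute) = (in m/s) 1.526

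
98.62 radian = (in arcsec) 2.034e+07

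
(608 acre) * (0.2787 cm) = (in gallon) 1.812e+06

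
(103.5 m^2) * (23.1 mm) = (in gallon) 631.6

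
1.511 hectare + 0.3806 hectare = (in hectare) 1.892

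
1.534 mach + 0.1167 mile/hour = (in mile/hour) 1169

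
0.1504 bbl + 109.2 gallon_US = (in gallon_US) 115.5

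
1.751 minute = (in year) 3.331e-06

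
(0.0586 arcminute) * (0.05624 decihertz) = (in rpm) 9.155e-07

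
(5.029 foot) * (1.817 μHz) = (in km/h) 1.003e-05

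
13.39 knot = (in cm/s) 688.8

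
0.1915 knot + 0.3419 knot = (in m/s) 0.2744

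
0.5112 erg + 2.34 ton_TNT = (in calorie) 2.34e+09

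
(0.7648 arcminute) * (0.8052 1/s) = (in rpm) 0.001711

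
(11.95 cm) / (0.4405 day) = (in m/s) 3.14e-06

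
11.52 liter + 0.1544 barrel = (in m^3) 0.03607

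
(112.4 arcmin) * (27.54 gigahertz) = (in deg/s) 5.159e+10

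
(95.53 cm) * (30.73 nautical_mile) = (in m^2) 5.437e+04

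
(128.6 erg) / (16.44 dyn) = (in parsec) 2.535e-18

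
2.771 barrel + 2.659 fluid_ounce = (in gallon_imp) 96.93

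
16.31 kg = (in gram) 1.631e+04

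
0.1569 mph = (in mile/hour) 0.1569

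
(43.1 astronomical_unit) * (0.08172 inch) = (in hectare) 1.338e+06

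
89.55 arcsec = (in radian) 0.0004342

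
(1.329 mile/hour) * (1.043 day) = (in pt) 1.518e+08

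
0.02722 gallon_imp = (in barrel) 0.0007783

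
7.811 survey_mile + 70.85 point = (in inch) 4.949e+05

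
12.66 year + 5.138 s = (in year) 12.66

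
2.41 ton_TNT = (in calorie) 2.41e+09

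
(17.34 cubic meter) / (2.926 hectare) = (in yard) 0.0006481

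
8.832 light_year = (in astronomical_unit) 5.585e+05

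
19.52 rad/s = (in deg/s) 1118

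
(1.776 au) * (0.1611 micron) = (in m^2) 4.28e+04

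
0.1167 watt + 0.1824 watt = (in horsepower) 0.0004011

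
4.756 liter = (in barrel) 0.02991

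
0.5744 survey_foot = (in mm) 175.1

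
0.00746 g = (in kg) 7.46e-06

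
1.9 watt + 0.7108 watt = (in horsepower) 0.003501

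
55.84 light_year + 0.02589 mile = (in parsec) 17.12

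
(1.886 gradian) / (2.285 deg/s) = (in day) 8.598e-06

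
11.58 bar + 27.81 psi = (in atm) 13.32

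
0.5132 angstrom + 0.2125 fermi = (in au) 3.431e-22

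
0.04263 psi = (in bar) 0.002939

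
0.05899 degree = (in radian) 0.00103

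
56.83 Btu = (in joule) 5.996e+04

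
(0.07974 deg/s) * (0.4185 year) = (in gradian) 1.169e+06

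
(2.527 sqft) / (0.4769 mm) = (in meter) 492.3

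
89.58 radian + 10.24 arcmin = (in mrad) 8.958e+04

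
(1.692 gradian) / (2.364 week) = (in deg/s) 1.065e-06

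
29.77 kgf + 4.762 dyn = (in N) 291.9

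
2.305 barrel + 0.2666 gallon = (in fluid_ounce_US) 1.243e+04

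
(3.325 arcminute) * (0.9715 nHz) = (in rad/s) 9.396e-13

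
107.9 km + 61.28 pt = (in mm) 1.079e+08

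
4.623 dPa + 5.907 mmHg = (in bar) 0.00788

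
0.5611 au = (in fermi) 8.394e+25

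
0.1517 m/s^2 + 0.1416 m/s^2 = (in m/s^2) 0.2933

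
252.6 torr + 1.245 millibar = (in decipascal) 3.38e+05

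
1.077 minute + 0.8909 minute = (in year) 3.744e-06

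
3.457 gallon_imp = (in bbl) 0.09885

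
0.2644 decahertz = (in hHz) 0.02644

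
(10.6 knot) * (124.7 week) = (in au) 0.002749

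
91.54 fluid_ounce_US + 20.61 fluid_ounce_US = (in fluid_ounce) 112.2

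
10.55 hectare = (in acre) 26.07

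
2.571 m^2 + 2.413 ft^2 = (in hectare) 0.0002795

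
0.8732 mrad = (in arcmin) 3.002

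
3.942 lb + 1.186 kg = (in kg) 2.974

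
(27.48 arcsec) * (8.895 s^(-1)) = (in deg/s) 0.0679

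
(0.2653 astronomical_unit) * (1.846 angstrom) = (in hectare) 0.0007326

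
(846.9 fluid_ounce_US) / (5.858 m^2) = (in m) 0.004275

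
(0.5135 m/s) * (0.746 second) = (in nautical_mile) 0.0002068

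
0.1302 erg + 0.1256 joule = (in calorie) 0.03002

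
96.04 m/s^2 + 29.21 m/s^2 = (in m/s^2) 125.2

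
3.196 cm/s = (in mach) 9.386e-05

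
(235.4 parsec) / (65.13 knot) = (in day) 2.509e+12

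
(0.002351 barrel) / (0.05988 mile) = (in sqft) 4.175e-05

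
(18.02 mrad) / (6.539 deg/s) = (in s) 0.1579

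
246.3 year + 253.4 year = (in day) 1.824e+05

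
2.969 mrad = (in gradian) 0.189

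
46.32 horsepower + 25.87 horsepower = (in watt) 5.383e+04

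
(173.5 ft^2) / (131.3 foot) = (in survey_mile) 0.0002503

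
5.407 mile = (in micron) 8.702e+09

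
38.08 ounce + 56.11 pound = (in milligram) 2.653e+07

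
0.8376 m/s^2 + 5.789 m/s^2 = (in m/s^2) 6.627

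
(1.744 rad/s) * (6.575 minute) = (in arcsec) 1.419e+08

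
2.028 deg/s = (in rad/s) 0.0354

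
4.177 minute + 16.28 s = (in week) 0.0004413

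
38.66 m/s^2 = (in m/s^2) 38.66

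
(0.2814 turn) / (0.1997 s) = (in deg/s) 507.3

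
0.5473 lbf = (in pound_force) 0.5473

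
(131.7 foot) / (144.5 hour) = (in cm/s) 0.007717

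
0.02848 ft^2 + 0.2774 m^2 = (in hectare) 2.8e-05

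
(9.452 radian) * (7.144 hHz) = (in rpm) 6.448e+04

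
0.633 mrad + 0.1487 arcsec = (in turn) 0.0001009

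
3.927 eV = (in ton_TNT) 1.504e-28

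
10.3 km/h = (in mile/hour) 6.4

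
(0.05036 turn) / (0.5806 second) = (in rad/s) 0.545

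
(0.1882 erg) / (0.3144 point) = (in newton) 0.0001697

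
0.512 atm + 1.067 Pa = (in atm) 0.512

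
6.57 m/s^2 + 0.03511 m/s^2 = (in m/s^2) 6.605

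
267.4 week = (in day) 1872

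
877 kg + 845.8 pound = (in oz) 4.447e+04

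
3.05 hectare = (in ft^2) 3.283e+05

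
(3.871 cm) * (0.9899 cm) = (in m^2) 0.0003832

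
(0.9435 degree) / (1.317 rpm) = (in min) 0.00199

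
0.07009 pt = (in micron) 24.73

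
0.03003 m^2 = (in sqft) 0.3232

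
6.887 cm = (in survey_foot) 0.226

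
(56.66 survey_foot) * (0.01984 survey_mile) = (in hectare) 0.05514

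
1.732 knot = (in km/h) 3.208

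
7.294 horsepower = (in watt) 5439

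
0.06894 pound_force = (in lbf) 0.06894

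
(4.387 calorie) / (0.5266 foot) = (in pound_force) 25.71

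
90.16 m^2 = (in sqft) 970.5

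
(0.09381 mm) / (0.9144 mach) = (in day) 3.487e-12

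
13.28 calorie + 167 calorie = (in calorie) 180.3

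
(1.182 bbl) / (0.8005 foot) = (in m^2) 0.7702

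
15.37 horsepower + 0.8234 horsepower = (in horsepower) 16.19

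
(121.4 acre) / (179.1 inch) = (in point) 3.061e+08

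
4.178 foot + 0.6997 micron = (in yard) 1.393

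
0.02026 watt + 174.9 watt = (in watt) 174.9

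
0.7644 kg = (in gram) 764.4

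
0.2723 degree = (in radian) 0.004753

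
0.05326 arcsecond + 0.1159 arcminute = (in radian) 3.397e-05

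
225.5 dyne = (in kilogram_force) 0.0002299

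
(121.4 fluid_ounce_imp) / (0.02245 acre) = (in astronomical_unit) 2.538e-16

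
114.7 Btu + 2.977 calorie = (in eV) 7.554e+23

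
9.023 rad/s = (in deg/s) 517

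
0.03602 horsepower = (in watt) 26.86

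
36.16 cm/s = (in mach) 0.001062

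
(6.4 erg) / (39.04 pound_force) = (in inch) 1.451e-07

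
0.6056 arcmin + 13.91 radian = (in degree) 797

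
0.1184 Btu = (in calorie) 29.86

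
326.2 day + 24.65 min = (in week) 46.6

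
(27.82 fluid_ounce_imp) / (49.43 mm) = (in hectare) 1.599e-06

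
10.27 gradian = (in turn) 0.02568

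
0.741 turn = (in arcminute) 1.601e+04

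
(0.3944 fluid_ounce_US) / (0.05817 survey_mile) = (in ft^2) 1.341e-06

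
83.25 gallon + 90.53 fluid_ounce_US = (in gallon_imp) 69.91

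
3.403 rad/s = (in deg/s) 195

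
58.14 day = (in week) 8.306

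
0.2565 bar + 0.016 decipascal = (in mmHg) 192.4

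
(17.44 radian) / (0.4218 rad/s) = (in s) 41.35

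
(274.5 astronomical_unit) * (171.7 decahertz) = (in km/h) 2.538e+17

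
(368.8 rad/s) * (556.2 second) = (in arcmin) 7.052e+08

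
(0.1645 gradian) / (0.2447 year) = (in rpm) 3.198e-09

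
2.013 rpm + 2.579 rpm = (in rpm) 4.592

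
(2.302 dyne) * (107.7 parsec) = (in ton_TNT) 1.828e+04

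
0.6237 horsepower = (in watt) 465.1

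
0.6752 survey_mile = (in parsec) 3.522e-14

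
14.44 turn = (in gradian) 5776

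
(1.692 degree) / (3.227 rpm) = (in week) 1.445e-07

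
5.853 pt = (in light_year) 2.183e-19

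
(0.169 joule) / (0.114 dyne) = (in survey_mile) 92.12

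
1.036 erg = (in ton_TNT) 2.476e-17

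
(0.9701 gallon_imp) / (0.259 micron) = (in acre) 4.208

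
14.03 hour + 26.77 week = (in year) 0.515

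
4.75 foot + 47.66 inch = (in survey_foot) 8.722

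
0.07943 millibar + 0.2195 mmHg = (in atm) 0.0003672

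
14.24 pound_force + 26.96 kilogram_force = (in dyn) 3.277e+07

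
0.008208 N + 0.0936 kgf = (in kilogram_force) 0.09444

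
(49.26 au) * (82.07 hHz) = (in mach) 1.776e+14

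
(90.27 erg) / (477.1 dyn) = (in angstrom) 1.892e+07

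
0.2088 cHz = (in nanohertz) 2.088e+06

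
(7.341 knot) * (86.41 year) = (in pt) 2.917e+13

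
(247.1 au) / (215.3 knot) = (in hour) 9.271e+07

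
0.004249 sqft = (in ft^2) 0.004249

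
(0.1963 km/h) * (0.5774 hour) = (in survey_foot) 371.9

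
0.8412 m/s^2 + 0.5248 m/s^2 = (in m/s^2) 1.366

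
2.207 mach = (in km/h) 2705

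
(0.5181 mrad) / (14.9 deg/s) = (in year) 6.317e-11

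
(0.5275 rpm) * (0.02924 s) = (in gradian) 0.1028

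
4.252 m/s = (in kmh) 15.31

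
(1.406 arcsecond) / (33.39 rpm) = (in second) 1.949e-06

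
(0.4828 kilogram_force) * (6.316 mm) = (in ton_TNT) 7.147e-12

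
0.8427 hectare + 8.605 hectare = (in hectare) 9.448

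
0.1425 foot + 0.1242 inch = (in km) 4.659e-05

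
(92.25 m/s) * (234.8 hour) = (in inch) 3.07e+09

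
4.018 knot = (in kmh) 7.441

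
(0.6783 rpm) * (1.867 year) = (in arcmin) 1.438e+10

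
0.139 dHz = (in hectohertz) 0.000139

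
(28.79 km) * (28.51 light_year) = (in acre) 1.919e+18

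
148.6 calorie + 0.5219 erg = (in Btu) 0.5893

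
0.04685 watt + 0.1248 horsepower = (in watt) 93.11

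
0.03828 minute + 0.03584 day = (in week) 0.005124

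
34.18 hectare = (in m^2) 3.418e+05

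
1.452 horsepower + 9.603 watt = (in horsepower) 1.465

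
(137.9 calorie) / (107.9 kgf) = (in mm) 545.3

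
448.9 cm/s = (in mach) 0.01318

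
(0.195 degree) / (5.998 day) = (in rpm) 6.271e-08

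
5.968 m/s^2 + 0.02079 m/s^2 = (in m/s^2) 5.989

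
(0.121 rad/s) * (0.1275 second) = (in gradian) 0.9821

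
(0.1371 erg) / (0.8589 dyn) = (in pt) 4.525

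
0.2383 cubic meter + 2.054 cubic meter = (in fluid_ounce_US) 7.751e+04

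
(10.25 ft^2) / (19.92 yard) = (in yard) 0.05717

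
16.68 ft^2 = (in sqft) 16.68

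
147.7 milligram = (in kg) 0.0001477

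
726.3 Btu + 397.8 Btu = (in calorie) 2.835e+05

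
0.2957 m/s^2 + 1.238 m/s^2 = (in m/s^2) 1.534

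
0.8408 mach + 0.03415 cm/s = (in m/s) 286.3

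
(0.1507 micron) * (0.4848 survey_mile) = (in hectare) 1.176e-08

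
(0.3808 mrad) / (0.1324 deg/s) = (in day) 1.907e-06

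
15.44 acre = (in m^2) 6.248e+04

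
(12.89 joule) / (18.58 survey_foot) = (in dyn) 2.276e+05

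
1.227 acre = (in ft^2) 5.345e+04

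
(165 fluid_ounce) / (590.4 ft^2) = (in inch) 0.003502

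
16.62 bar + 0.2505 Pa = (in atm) 16.4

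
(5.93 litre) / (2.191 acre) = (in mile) 4.156e-10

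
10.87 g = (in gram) 10.87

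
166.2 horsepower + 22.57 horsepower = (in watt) 1.408e+05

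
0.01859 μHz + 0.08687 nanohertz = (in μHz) 0.01868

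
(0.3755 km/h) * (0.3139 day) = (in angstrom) 2.829e+13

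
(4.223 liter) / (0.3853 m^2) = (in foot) 0.03596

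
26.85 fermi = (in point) 7.611e-11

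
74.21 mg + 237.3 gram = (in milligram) 2.374e+05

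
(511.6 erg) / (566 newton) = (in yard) 9.885e-08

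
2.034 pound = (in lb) 2.034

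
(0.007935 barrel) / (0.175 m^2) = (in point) 20.43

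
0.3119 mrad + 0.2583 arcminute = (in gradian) 0.02464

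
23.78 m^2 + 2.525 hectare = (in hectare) 2.527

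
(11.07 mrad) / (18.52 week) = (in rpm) 9.438e-09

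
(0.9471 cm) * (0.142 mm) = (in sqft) 1.448e-05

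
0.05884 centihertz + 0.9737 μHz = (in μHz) 589.4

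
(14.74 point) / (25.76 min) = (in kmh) 1.211e-05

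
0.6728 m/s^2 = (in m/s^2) 0.6728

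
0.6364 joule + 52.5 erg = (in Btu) 0.0006032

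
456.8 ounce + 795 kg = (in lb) 1781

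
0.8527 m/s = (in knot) 1.658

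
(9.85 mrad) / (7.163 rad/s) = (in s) 0.001375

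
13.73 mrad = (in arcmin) 47.2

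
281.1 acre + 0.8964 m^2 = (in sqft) 1.224e+07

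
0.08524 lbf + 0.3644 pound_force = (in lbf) 0.4496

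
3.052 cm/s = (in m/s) 0.03052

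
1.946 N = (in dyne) 1.946e+05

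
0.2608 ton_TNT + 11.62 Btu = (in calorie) 2.608e+08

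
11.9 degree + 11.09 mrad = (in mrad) 218.8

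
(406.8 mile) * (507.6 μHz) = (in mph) 743.4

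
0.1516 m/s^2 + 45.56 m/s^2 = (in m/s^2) 45.71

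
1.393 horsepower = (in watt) 1039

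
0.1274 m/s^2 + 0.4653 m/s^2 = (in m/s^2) 0.5927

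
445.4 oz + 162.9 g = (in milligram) 1.279e+07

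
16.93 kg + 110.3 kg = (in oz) 4488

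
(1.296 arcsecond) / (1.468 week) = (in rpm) 6.758e-11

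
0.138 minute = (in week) 1.369e-05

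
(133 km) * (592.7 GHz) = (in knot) 1.532e+17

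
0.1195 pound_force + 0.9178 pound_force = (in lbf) 1.037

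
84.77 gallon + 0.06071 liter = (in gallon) 84.79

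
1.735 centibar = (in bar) 0.01735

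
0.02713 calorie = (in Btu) 0.0001076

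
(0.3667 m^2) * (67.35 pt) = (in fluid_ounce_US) 294.6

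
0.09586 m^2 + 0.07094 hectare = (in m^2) 709.5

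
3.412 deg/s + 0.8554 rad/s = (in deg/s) 52.42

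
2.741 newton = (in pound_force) 0.6162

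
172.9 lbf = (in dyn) 7.691e+07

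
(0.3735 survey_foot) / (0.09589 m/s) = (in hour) 0.0003298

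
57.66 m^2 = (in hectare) 0.005766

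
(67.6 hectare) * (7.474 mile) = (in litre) 8.131e+12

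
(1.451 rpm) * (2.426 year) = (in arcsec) 2.398e+12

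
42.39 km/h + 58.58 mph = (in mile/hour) 84.92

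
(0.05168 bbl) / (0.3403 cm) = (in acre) 0.0005966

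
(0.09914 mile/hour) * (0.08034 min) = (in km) 0.0002136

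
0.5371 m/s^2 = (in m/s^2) 0.5371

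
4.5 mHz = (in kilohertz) 4.5e-06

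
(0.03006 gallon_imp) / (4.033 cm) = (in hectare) 3.388e-07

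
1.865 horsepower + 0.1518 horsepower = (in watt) 1504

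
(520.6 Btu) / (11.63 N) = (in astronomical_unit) 3.157e-07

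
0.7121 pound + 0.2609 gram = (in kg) 0.3233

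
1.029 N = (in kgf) 0.1049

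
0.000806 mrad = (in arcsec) 0.1662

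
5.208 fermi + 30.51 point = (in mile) 6.688e-06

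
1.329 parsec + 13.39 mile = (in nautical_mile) 2.214e+13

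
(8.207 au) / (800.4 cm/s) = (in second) 1.534e+11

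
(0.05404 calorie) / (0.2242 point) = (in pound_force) 642.7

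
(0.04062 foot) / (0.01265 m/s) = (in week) 1.618e-06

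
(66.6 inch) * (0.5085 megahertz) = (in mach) 2526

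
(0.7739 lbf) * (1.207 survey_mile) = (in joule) 6687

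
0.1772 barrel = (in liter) 28.17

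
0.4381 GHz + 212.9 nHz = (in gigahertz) 0.4381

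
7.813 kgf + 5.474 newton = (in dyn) 8.209e+06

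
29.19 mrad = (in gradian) 1.858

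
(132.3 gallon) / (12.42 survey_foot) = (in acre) 3.269e-05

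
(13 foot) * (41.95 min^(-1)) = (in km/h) 9.973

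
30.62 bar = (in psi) 444.1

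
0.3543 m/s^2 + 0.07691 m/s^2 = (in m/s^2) 0.4312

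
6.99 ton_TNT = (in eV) 1.825e+29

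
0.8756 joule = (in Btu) 0.0008299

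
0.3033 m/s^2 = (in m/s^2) 0.3033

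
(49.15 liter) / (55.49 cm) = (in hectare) 8.857e-06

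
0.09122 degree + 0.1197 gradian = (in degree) 0.1989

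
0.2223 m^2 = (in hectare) 2.223e-05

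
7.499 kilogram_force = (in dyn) 7.354e+06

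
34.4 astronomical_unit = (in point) 1.459e+16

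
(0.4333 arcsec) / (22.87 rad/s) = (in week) 1.519e-13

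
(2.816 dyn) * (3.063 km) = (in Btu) 8.175e-05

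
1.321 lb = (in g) 599.2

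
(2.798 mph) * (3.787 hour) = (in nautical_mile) 9.208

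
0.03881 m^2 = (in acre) 9.59e-06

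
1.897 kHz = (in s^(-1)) 1897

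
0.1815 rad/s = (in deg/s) 10.4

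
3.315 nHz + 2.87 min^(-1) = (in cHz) 4.783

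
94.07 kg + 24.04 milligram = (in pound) 207.4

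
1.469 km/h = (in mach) 0.001198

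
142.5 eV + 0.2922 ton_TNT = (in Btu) 1.159e+06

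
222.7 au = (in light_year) 0.003521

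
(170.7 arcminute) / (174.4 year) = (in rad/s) 9.028e-12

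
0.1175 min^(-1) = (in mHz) 1.958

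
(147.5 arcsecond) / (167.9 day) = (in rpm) 4.707e-10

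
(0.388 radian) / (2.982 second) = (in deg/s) 7.455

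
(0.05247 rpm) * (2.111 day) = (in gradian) 6.38e+04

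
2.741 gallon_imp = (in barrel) 0.07838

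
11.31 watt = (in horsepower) 0.01517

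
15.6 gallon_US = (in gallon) 15.6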